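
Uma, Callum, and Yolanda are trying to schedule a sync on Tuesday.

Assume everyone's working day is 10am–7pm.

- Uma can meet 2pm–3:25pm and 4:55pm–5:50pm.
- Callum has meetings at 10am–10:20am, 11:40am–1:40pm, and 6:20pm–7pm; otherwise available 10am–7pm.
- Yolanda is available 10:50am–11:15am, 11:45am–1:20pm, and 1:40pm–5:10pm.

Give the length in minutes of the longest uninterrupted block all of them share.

85 minutes

Callum free within 10:00–19:00: 10:20–11:40, 13:40–18:20.
Uma ∩ Callum: 14:00–15:25, 16:55–17:50.
Uma ∩ Callum ∩ Yolanda: 14:00–15:25, 16:55–17:10.
Common window lengths: 85, 15 min; longest is 85.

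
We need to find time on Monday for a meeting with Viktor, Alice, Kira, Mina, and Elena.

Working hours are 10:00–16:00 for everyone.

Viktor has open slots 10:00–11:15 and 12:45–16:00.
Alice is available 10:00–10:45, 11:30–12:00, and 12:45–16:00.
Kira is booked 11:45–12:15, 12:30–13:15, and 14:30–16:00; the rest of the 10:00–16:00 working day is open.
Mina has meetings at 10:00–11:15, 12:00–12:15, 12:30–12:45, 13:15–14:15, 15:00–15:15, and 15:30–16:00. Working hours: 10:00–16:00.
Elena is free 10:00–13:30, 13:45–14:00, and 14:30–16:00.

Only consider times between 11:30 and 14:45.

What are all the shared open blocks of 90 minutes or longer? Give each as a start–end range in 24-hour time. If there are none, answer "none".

none

Kira free within 10:00–16:00: 10:00–11:45, 12:15–12:30, 13:15–14:30.
Mina free within 10:00–16:00: 11:15–12:00, 12:15–12:30, 12:45–13:15, 14:15–15:00, 15:15–15:30.
Viktor ∩ Alice: 10:00–10:45, 12:45–16:00.
Viktor ∩ Alice ∩ Kira: 10:00–10:45, 13:15–14:30.
Viktor ∩ Alice ∩ Kira ∩ Mina: 14:15–14:30.
Viktor ∩ Alice ∩ Kira ∩ Mina ∩ Elena: (none).
Restricted to 11:30–14:45: (none).
Windows ≥ 90 min: (none).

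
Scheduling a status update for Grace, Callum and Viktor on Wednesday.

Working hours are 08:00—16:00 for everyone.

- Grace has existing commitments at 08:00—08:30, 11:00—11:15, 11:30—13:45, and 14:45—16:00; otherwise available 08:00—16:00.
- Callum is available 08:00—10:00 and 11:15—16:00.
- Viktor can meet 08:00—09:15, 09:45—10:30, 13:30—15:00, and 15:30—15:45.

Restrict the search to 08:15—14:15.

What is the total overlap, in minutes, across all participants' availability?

Grace free within 08:00–16:00: 08:30–11:00, 11:15–11:30, 13:45–14:45.
Grace ∩ Callum: 08:30–10:00, 11:15–11:30, 13:45–14:45.
Grace ∩ Callum ∩ Viktor: 08:30–09:15, 09:45–10:00, 13:45–14:45.
Restricted to 08:15–14:15: 08:30–09:15, 09:45–10:00, 13:45–14:15.
Total common minutes: 45 + 15 + 30 = 90.

90 minutes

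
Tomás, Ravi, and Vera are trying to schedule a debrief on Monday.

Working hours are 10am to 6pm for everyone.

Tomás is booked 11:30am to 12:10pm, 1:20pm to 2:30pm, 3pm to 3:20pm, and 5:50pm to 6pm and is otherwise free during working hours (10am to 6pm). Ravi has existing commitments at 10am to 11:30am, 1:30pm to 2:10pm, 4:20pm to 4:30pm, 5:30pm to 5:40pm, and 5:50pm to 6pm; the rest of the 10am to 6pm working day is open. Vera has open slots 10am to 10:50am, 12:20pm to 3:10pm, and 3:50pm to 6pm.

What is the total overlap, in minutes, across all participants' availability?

190 minutes

Tomás free within 10:00–18:00: 10:00–11:30, 12:10–13:20, 14:30–15:00, 15:20–17:50.
Ravi free within 10:00–18:00: 11:30–13:30, 14:10–16:20, 16:30–17:30, 17:40–17:50.
Tomás ∩ Ravi: 12:10–13:20, 14:30–15:00, 15:20–16:20, 16:30–17:30, 17:40–17:50.
Tomás ∩ Ravi ∩ Vera: 12:20–13:20, 14:30–15:00, 15:50–16:20, 16:30–17:30, 17:40–17:50.
Total common minutes: 60 + 30 + 30 + 60 + 10 = 190.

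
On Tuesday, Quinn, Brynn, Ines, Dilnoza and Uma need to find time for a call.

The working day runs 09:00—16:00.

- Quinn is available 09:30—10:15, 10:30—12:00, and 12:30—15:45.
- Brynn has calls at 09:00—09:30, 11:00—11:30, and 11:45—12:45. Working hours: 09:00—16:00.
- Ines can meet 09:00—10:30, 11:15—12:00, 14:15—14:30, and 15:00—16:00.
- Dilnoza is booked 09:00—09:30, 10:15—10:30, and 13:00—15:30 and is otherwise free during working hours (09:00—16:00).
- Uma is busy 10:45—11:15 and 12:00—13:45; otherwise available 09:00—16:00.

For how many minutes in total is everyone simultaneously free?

75 minutes

Brynn free within 09:00–16:00: 09:30–11:00, 11:30–11:45, 12:45–16:00.
Dilnoza free within 09:00–16:00: 09:30–10:15, 10:30–13:00, 15:30–16:00.
Uma free within 09:00–16:00: 09:00–10:45, 11:15–12:00, 13:45–16:00.
Quinn ∩ Brynn: 09:30–10:15, 10:30–11:00, 11:30–11:45, 12:45–15:45.
Quinn ∩ Brynn ∩ Ines: 09:30–10:15, 11:30–11:45, 14:15–14:30, 15:00–15:45.
Quinn ∩ Brynn ∩ Ines ∩ Dilnoza: 09:30–10:15, 11:30–11:45, 15:30–15:45.
Quinn ∩ Brynn ∩ Ines ∩ Dilnoza ∩ Uma: 09:30–10:15, 11:30–11:45, 15:30–15:45.
Total common minutes: 45 + 15 + 15 = 75.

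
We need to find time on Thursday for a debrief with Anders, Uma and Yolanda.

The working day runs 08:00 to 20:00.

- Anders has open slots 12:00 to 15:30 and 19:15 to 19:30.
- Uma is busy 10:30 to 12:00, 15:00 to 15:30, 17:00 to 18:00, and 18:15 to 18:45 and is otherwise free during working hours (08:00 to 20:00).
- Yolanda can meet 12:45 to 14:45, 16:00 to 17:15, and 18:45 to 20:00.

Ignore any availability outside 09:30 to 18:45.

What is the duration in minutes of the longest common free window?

120 minutes

Uma free within 08:00–20:00: 08:00–10:30, 12:00–15:00, 15:30–17:00, 18:00–18:15, 18:45–20:00.
Anders ∩ Uma: 12:00–15:00, 19:15–19:30.
Anders ∩ Uma ∩ Yolanda: 12:45–14:45, 19:15–19:30.
Restricted to 09:30–18:45: 12:45–14:45.
Single common window of 120 minutes.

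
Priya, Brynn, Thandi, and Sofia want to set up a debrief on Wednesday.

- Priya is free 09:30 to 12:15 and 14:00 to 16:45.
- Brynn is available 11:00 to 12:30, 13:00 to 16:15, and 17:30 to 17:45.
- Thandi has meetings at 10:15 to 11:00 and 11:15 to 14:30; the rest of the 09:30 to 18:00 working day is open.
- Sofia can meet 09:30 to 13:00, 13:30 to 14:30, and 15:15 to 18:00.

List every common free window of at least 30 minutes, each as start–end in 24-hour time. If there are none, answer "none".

15:15–16:15

Thandi free within 09:30–18:00: 09:30–10:15, 11:00–11:15, 14:30–18:00.
Priya ∩ Brynn: 11:00–12:15, 14:00–16:15.
Priya ∩ Brynn ∩ Thandi: 11:00–11:15, 14:30–16:15.
Priya ∩ Brynn ∩ Thandi ∩ Sofia: 11:00–11:15, 15:15–16:15.
Windows ≥ 30 min: 15:15–16:15.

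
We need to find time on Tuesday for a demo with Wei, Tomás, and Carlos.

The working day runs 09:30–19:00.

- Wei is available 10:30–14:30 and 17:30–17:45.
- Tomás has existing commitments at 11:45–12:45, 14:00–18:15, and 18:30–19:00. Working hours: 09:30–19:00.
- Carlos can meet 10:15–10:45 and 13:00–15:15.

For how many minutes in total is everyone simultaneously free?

Tomás free within 09:30–19:00: 09:30–11:45, 12:45–14:00, 18:15–18:30.
Wei ∩ Tomás: 10:30–11:45, 12:45–14:00.
Wei ∩ Tomás ∩ Carlos: 10:30–10:45, 13:00–14:00.
Total common minutes: 15 + 60 = 75.

75 minutes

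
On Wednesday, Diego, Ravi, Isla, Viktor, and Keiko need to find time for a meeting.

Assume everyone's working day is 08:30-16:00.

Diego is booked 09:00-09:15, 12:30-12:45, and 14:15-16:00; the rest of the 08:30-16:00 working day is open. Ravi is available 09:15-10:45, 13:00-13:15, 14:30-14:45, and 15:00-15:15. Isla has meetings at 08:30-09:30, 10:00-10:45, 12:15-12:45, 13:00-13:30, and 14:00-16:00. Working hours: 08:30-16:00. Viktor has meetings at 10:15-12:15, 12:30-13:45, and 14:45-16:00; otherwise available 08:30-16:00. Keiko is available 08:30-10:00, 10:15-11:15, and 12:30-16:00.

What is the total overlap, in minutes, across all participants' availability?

Diego free within 08:30–16:00: 08:30–09:00, 09:15–12:30, 12:45–14:15.
Isla free within 08:30–16:00: 09:30–10:00, 10:45–12:15, 12:45–13:00, 13:30–14:00.
Viktor free within 08:30–16:00: 08:30–10:15, 12:15–12:30, 13:45–14:45.
Diego ∩ Ravi: 09:15–10:45, 13:00–13:15.
Diego ∩ Ravi ∩ Isla: 09:30–10:00.
Diego ∩ Ravi ∩ Isla ∩ Viktor: 09:30–10:00.
Diego ∩ Ravi ∩ Isla ∩ Viktor ∩ Keiko: 09:30–10:00.
Total common minutes: 30.

30 minutes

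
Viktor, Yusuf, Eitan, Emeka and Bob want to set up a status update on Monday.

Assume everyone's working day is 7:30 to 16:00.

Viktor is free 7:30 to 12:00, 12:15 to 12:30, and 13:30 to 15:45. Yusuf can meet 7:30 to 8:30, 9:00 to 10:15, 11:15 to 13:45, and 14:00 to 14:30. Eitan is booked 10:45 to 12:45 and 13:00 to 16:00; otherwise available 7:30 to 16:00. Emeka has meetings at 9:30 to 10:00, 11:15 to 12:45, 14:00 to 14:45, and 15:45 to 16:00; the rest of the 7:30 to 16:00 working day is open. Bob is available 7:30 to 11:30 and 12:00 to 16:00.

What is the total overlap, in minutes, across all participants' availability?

Eitan free within 07:30–16:00: 07:30–10:45, 12:45–13:00.
Emeka free within 07:30–16:00: 07:30–09:30, 10:00–11:15, 12:45–14:00, 14:45–15:45.
Viktor ∩ Yusuf: 07:30–08:30, 09:00–10:15, 11:15–12:00, 12:15–12:30, 13:30–13:45, 14:00–14:30.
Viktor ∩ Yusuf ∩ Eitan: 07:30–08:30, 09:00–10:15.
Viktor ∩ Yusuf ∩ Eitan ∩ Emeka: 07:30–08:30, 09:00–09:30, 10:00–10:15.
Viktor ∩ Yusuf ∩ Eitan ∩ Emeka ∩ Bob: 07:30–08:30, 09:00–09:30, 10:00–10:15.
Total common minutes: 60 + 30 + 15 = 105.

105 minutes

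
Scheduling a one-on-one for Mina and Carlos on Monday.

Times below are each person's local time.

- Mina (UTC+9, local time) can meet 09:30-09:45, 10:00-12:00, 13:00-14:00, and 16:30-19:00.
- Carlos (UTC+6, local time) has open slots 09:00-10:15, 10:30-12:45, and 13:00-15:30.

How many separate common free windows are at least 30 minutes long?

2

Mina → UTC: 00:30–00:45, 01:00–03:00, 04:00–05:00, 07:30–10:00.
Carlos → UTC: 03:00–04:15, 04:30–06:45, 07:00–09:30.
Mina ∩ Carlos: 04:00–04:15, 04:30–05:00, 07:30–09:30.
Windows ≥ 30 min: 04:30–05:00, 07:30–09:30.
That's 2 windows.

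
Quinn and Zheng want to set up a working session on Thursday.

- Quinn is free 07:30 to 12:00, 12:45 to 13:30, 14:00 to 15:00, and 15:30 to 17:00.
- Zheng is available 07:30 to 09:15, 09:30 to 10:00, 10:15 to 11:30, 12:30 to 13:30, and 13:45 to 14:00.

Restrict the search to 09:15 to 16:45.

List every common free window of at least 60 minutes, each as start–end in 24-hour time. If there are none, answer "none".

10:15–11:30

Quinn ∩ Zheng: 07:30–09:15, 09:30–10:00, 10:15–11:30, 12:45–13:30.
Restricted to 09:15–16:45: 09:30–10:00, 10:15–11:30, 12:45–13:30.
Windows ≥ 60 min: 10:15–11:30.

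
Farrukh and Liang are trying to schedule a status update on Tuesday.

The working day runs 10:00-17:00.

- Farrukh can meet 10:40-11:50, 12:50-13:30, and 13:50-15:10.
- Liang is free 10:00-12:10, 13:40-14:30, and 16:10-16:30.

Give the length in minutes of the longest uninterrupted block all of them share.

70 minutes

Farrukh ∩ Liang: 10:40–11:50, 13:50–14:30.
Common window lengths: 70, 40 min; longest is 70.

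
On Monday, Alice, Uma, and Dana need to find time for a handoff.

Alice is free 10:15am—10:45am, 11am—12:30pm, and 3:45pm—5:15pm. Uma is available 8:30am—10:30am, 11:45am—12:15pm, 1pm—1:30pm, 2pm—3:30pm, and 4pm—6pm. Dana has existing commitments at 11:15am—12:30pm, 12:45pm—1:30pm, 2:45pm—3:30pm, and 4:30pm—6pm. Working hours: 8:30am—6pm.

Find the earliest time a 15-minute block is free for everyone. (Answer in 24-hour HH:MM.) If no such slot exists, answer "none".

10:15

Dana free within 08:30–18:00: 08:30–11:15, 12:30–12:45, 13:30–14:45, 15:30–16:30.
Alice ∩ Uma: 10:15–10:30, 11:45–12:15, 16:00–17:15.
Alice ∩ Uma ∩ Dana: 10:15–10:30, 16:00–16:30.
Windows ≥ 15 min: 10:15–10:30, 16:00–16:30.
Earliest such window starts at 10:15.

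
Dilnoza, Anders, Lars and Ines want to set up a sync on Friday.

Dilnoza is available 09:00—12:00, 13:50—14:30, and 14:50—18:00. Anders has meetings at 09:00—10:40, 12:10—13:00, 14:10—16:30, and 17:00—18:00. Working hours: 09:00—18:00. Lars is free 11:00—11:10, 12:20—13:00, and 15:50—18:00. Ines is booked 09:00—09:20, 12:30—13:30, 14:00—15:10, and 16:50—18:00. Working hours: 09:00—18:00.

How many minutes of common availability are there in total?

30 minutes

Anders free within 09:00–18:00: 10:40–12:10, 13:00–14:10, 16:30–17:00.
Ines free within 09:00–18:00: 09:20–12:30, 13:30–14:00, 15:10–16:50.
Dilnoza ∩ Anders: 10:40–12:00, 13:50–14:10, 16:30–17:00.
Dilnoza ∩ Anders ∩ Lars: 11:00–11:10, 16:30–17:00.
Dilnoza ∩ Anders ∩ Lars ∩ Ines: 11:00–11:10, 16:30–16:50.
Total common minutes: 10 + 20 = 30.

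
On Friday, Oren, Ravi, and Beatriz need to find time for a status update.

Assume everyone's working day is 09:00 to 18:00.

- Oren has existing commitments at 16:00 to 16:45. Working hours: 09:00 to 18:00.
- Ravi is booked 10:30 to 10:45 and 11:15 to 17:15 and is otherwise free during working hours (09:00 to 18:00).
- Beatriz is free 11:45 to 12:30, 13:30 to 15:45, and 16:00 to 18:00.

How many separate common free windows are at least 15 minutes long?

1

Oren free within 09:00–18:00: 09:00–16:00, 16:45–18:00.
Ravi free within 09:00–18:00: 09:00–10:30, 10:45–11:15, 17:15–18:00.
Oren ∩ Ravi: 09:00–10:30, 10:45–11:15, 17:15–18:00.
Oren ∩ Ravi ∩ Beatriz: 17:15–18:00.
Windows ≥ 15 min: 17:15–18:00.
That's 1 window.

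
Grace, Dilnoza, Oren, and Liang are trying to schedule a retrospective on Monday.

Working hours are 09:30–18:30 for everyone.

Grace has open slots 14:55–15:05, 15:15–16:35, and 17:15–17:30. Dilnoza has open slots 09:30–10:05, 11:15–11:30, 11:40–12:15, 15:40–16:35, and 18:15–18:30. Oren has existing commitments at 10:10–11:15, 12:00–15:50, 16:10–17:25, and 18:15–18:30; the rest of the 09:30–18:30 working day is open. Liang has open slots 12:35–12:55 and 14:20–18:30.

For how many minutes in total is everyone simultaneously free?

Oren free within 09:30–18:30: 09:30–10:10, 11:15–12:00, 15:50–16:10, 17:25–18:15.
Grace ∩ Dilnoza: 15:40–16:35.
Grace ∩ Dilnoza ∩ Oren: 15:50–16:10.
Grace ∩ Dilnoza ∩ Oren ∩ Liang: 15:50–16:10.
Total common minutes: 20.

20 minutes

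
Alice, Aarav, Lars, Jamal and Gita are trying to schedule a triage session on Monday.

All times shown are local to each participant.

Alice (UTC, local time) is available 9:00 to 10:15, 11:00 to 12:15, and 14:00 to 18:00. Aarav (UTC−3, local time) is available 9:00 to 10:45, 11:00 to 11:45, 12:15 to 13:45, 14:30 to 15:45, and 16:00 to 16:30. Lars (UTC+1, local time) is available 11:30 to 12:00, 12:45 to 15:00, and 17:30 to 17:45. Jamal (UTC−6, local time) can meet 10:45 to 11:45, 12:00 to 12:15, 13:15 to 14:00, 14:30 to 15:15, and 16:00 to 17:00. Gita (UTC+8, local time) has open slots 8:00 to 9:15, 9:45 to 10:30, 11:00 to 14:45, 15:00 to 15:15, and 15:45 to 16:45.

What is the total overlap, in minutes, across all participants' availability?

0 minutes

Alice → UTC: 09:00–10:15, 11:00–12:15, 14:00–18:00.
Aarav → UTC: 12:00–13:45, 14:00–14:45, 15:15–16:45, 17:30–18:45, 19:00–19:30.
Lars → UTC: 10:30–11:00, 11:45–14:00, 16:30–16:45.
Jamal → UTC: 16:45–17:45, 18:00–18:15, 19:15–20:00, 20:30–21:15, 22:00–23:00.
Gita → UTC: 00:00–01:15, 01:45–02:30, 03:00–06:45, 07:00–07:15, 07:45–08:45.
Alice ∩ Aarav: 12:00–12:15, 14:00–14:45, 15:15–16:45, 17:30–18:00.
Alice ∩ Aarav ∩ Lars: 12:00–12:15, 16:30–16:45.
Alice ∩ Aarav ∩ Lars ∩ Jamal: (none).
Alice ∩ Aarav ∩ Lars ∩ Jamal ∩ Gita: (none).
Total common minutes: 0.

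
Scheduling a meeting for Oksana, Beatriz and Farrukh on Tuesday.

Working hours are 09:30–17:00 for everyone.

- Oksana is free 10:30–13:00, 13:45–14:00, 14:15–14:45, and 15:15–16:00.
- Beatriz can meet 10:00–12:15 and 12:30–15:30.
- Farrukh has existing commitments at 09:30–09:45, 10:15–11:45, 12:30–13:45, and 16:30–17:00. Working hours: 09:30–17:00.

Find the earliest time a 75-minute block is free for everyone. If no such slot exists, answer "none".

none

Farrukh free within 09:30–17:00: 09:45–10:15, 11:45–12:30, 13:45–16:30.
Oksana ∩ Beatriz: 10:30–12:15, 12:30–13:00, 13:45–14:00, 14:15–14:45, 15:15–15:30.
Oksana ∩ Beatriz ∩ Farrukh: 11:45–12:15, 13:45–14:00, 14:15–14:45, 15:15–15:30.
Windows ≥ 75 min: (none).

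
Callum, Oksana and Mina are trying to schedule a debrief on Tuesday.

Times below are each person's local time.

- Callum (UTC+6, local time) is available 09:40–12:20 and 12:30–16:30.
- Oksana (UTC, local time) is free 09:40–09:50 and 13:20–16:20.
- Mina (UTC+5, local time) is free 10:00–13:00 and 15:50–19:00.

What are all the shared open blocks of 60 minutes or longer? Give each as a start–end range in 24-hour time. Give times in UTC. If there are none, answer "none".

Callum → UTC: 03:40–06:20, 06:30–10:30.
Oksana → UTC: 09:40–09:50, 13:20–16:20.
Mina → UTC: 05:00–08:00, 10:50–14:00.
Callum ∩ Oksana: 09:40–09:50.
Callum ∩ Oksana ∩ Mina: (none).
Windows ≥ 60 min: (none).

none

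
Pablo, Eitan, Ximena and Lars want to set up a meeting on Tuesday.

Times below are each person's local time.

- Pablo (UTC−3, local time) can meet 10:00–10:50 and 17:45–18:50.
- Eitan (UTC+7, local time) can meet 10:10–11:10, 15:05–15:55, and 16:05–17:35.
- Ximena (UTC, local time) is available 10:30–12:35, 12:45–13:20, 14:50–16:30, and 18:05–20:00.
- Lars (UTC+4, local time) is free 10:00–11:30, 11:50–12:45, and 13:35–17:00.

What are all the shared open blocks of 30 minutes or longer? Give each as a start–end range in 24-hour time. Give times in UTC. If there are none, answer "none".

none

Pablo → UTC: 13:00–13:50, 20:45–21:50.
Eitan → UTC: 03:10–04:10, 08:05–08:55, 09:05–10:35.
Ximena → UTC: 10:30–12:35, 12:45–13:20, 14:50–16:30, 18:05–20:00.
Lars → UTC: 06:00–07:30, 07:50–08:45, 09:35–13:00.
Pablo ∩ Eitan: (none).
Pablo ∩ Eitan ∩ Ximena: (none).
Pablo ∩ Eitan ∩ Ximena ∩ Lars: (none).
Windows ≥ 30 min: (none).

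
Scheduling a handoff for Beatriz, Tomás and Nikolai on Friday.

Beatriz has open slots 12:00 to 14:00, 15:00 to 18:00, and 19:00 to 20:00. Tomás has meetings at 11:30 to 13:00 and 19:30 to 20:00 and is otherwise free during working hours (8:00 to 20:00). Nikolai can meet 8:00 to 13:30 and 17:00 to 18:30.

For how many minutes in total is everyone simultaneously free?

Tomás free within 08:00–20:00: 08:00–11:30, 13:00–19:30.
Beatriz ∩ Tomás: 13:00–14:00, 15:00–18:00, 19:00–19:30.
Beatriz ∩ Tomás ∩ Nikolai: 13:00–13:30, 17:00–18:00.
Total common minutes: 30 + 60 = 90.

90 minutes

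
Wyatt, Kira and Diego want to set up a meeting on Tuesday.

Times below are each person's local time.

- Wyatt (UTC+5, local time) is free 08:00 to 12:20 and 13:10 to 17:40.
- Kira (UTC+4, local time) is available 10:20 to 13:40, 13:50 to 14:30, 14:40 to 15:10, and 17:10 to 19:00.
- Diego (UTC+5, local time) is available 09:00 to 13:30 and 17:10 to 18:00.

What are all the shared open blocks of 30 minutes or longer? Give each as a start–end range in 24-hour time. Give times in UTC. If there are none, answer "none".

Wyatt → UTC: 03:00–07:20, 08:10–12:40.
Kira → UTC: 06:20–09:40, 09:50–10:30, 10:40–11:10, 13:10–15:00.
Diego → UTC: 04:00–08:30, 12:10–13:00.
Wyatt ∩ Kira: 06:20–07:20, 08:10–09:40, 09:50–10:30, 10:40–11:10.
Wyatt ∩ Kira ∩ Diego: 06:20–07:20, 08:10–08:30.
Windows ≥ 30 min: 06:20–07:20.

06:20–07:20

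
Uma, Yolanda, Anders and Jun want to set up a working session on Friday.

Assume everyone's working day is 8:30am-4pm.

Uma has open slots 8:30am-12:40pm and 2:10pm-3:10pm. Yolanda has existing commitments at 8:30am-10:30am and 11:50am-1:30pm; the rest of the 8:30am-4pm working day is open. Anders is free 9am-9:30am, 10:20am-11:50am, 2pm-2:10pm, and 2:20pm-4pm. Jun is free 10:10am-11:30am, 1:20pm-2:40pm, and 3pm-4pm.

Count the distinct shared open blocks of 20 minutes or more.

Yolanda free within 08:30–16:00: 10:30–11:50, 13:30–16:00.
Uma ∩ Yolanda: 10:30–11:50, 14:10–15:10.
Uma ∩ Yolanda ∩ Anders: 10:30–11:50, 14:20–15:10.
Uma ∩ Yolanda ∩ Anders ∩ Jun: 10:30–11:30, 14:20–14:40, 15:00–15:10.
Windows ≥ 20 min: 10:30–11:30, 14:20–14:40.
That's 2 windows.

2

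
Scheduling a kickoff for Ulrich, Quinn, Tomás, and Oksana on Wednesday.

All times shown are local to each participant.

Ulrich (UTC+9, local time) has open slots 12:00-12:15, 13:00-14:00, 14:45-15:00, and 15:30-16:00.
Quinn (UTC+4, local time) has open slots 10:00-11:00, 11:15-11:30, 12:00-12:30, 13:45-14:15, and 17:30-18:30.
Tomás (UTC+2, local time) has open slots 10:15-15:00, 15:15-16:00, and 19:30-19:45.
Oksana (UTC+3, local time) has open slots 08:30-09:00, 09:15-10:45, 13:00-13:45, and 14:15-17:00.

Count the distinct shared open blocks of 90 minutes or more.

Ulrich → UTC: 03:00–03:15, 04:00–05:00, 05:45–06:00, 06:30–07:00.
Quinn → UTC: 06:00–07:00, 07:15–07:30, 08:00–08:30, 09:45–10:15, 13:30–14:30.
Tomás → UTC: 08:15–13:00, 13:15–14:00, 17:30–17:45.
Oksana → UTC: 05:30–06:00, 06:15–07:45, 10:00–10:45, 11:15–14:00.
Ulrich ∩ Quinn: 06:30–07:00.
Ulrich ∩ Quinn ∩ Tomás: (none).
Ulrich ∩ Quinn ∩ Tomás ∩ Oksana: (none).
Windows ≥ 90 min: (none).
That's 0 windows.

0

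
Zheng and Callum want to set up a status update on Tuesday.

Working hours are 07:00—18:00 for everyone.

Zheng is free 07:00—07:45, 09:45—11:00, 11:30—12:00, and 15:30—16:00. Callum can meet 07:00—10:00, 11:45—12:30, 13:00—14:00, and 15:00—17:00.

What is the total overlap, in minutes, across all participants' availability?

105 minutes

Zheng ∩ Callum: 07:00–07:45, 09:45–10:00, 11:45–12:00, 15:30–16:00.
Total common minutes: 45 + 15 + 15 + 30 = 105.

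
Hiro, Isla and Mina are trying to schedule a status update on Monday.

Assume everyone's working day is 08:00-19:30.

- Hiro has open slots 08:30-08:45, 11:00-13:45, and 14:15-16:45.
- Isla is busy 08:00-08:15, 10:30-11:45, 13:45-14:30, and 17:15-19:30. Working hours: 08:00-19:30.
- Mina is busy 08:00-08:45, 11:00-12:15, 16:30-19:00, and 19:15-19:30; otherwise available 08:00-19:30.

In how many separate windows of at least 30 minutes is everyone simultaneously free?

Isla free within 08:00–19:30: 08:15–10:30, 11:45–13:45, 14:30–17:15.
Mina free within 08:00–19:30: 08:45–11:00, 12:15–16:30, 19:00–19:15.
Hiro ∩ Isla: 08:30–08:45, 11:45–13:45, 14:30–16:45.
Hiro ∩ Isla ∩ Mina: 12:15–13:45, 14:30–16:30.
Windows ≥ 30 min: 12:15–13:45, 14:30–16:30.
That's 2 windows.

2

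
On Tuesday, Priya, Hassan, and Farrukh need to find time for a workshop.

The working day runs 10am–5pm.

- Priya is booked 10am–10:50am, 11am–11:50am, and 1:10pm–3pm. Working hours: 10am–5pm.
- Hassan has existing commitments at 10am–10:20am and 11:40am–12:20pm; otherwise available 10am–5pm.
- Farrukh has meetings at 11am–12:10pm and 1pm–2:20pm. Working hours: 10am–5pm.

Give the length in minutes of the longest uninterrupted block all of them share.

120 minutes

Priya free within 10:00–17:00: 10:50–11:00, 11:50–13:10, 15:00–17:00.
Hassan free within 10:00–17:00: 10:20–11:40, 12:20–17:00.
Farrukh free within 10:00–17:00: 10:00–11:00, 12:10–13:00, 14:20–17:00.
Priya ∩ Hassan: 10:50–11:00, 12:20–13:10, 15:00–17:00.
Priya ∩ Hassan ∩ Farrukh: 10:50–11:00, 12:20–13:00, 15:00–17:00.
Common window lengths: 10, 40, 120 min; longest is 120.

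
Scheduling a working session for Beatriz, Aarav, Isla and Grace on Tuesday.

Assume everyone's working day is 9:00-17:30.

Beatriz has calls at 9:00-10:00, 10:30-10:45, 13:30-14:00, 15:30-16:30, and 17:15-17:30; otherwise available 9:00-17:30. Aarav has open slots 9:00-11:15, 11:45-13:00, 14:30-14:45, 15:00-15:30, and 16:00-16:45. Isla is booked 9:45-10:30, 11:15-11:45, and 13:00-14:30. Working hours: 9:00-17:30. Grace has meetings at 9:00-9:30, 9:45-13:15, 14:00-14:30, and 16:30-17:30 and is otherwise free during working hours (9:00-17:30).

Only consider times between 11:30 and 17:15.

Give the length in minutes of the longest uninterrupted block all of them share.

Beatriz free within 09:00–17:30: 10:00–10:30, 10:45–13:30, 14:00–15:30, 16:30–17:15.
Isla free within 09:00–17:30: 09:00–09:45, 10:30–11:15, 11:45–13:00, 14:30–17:30.
Grace free within 09:00–17:30: 09:30–09:45, 13:15–14:00, 14:30–16:30.
Beatriz ∩ Aarav: 10:00–10:30, 10:45–11:15, 11:45–13:00, 14:30–14:45, 15:00–15:30, 16:30–16:45.
Beatriz ∩ Aarav ∩ Isla: 10:45–11:15, 11:45–13:00, 14:30–14:45, 15:00–15:30, 16:30–16:45.
Beatriz ∩ Aarav ∩ Isla ∩ Grace: 14:30–14:45, 15:00–15:30.
Restricted to 11:30–17:15: 14:30–14:45, 15:00–15:30.
Common window lengths: 15, 30 min; longest is 30.

30 minutes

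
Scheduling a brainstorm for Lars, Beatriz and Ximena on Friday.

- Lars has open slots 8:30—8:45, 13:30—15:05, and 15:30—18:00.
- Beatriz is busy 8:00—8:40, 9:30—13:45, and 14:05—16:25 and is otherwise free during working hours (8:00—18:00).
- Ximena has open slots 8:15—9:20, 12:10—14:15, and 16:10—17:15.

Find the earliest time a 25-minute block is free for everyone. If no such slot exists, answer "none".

Beatriz free within 08:00–18:00: 08:40–09:30, 13:45–14:05, 16:25–18:00.
Lars ∩ Beatriz: 08:40–08:45, 13:45–14:05, 16:25–18:00.
Lars ∩ Beatriz ∩ Ximena: 08:40–08:45, 13:45–14:05, 16:25–17:15.
Windows ≥ 25 min: 16:25–17:15.
Earliest such window starts at 16:25.

16:25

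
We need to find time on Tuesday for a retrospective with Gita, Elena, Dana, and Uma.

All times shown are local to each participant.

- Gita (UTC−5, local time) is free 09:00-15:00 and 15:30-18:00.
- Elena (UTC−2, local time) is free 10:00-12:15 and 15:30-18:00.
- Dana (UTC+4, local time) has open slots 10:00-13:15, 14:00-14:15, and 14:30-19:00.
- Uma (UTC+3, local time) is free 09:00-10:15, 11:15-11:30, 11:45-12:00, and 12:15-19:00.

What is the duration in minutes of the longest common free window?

Gita → UTC: 14:00–20:00, 20:30–23:00.
Elena → UTC: 12:00–14:15, 17:30–20:00.
Dana → UTC: 06:00–09:15, 10:00–10:15, 10:30–15:00.
Uma → UTC: 06:00–07:15, 08:15–08:30, 08:45–09:00, 09:15–16:00.
Gita ∩ Elena: 14:00–14:15, 17:30–20:00.
Gita ∩ Elena ∩ Dana: 14:00–14:15.
Gita ∩ Elena ∩ Dana ∩ Uma: 14:00–14:15.
Single common window of 15 minutes.

15 minutes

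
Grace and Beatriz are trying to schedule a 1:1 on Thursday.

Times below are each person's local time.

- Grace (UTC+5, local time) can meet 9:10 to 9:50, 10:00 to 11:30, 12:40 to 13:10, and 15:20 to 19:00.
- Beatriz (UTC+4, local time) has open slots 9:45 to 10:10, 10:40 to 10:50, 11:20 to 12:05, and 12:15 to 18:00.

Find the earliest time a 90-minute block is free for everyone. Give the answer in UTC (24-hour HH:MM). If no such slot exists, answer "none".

10:20

Grace → UTC: 04:10–04:50, 05:00–06:30, 07:40–08:10, 10:20–14:00.
Beatriz → UTC: 05:45–06:10, 06:40–06:50, 07:20–08:05, 08:15–14:00.
Grace ∩ Beatriz: 05:45–06:10, 07:40–08:05, 10:20–14:00.
Windows ≥ 90 min: 10:20–14:00.
Earliest such window starts at 10:20.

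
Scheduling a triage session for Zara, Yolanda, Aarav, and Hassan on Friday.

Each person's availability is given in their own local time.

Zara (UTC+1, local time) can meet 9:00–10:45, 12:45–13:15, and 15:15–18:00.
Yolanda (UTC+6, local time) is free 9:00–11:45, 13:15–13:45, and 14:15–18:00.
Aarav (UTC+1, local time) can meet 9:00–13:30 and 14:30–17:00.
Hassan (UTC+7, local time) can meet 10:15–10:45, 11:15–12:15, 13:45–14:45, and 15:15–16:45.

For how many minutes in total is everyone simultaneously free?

Zara → UTC: 08:00–09:45, 11:45–12:15, 14:15–17:00.
Yolanda → UTC: 03:00–05:45, 07:15–07:45, 08:15–12:00.
Aarav → UTC: 08:00–12:30, 13:30–16:00.
Hassan → UTC: 03:15–03:45, 04:15–05:15, 06:45–07:45, 08:15–09:45.
Zara ∩ Yolanda: 08:15–09:45, 11:45–12:00.
Zara ∩ Yolanda ∩ Aarav: 08:15–09:45, 11:45–12:00.
Zara ∩ Yolanda ∩ Aarav ∩ Hassan: 08:15–09:45.
Total common minutes: 90.

90 minutes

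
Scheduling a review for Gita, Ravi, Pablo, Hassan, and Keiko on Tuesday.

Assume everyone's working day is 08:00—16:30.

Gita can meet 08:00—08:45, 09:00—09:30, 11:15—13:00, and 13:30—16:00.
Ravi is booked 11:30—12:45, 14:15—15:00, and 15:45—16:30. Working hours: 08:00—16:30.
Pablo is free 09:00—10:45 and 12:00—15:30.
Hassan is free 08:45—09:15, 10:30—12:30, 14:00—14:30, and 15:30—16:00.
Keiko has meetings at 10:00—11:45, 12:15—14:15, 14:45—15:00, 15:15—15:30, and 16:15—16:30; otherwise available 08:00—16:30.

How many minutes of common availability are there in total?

15 minutes

Ravi free within 08:00–16:30: 08:00–11:30, 12:45–14:15, 15:00–15:45.
Keiko free within 08:00–16:30: 08:00–10:00, 11:45–12:15, 14:15–14:45, 15:00–15:15, 15:30–16:15.
Gita ∩ Ravi: 08:00–08:45, 09:00–09:30, 11:15–11:30, 12:45–13:00, 13:30–14:15, 15:00–15:45.
Gita ∩ Ravi ∩ Pablo: 09:00–09:30, 12:45–13:00, 13:30–14:15, 15:00–15:30.
Gita ∩ Ravi ∩ Pablo ∩ Hassan: 09:00–09:15, 14:00–14:15.
Gita ∩ Ravi ∩ Pablo ∩ Hassan ∩ Keiko: 09:00–09:15.
Total common minutes: 15.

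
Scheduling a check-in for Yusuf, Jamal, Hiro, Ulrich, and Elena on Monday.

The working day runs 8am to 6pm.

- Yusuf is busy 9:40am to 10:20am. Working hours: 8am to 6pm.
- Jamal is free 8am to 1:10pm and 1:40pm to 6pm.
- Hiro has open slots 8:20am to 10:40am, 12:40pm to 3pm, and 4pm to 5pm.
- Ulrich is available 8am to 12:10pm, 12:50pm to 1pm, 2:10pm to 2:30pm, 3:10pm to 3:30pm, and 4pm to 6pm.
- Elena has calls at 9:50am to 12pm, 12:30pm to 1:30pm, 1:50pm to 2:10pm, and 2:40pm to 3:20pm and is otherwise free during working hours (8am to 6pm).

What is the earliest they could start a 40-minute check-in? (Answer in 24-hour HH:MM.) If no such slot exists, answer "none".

08:20

Yusuf free within 08:00–18:00: 08:00–09:40, 10:20–18:00.
Elena free within 08:00–18:00: 08:00–09:50, 12:00–12:30, 13:30–13:50, 14:10–14:40, 15:20–18:00.
Yusuf ∩ Jamal: 08:00–09:40, 10:20–13:10, 13:40–18:00.
Yusuf ∩ Jamal ∩ Hiro: 08:20–09:40, 10:20–10:40, 12:40–13:10, 13:40–15:00, 16:00–17:00.
Yusuf ∩ Jamal ∩ Hiro ∩ Ulrich: 08:20–09:40, 10:20–10:40, 12:50–13:00, 14:10–14:30, 16:00–17:00.
Yusuf ∩ Jamal ∩ Hiro ∩ Ulrich ∩ Elena: 08:20–09:40, 14:10–14:30, 16:00–17:00.
Windows ≥ 40 min: 08:20–09:40, 16:00–17:00.
Earliest such window starts at 08:20.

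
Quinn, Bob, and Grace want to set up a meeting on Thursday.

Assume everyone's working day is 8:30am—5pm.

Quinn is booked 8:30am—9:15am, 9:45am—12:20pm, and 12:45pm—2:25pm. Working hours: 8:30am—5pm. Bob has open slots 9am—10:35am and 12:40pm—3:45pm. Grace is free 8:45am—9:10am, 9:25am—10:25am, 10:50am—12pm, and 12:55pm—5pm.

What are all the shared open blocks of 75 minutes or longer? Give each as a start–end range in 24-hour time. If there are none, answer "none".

14:25–15:45

Quinn free within 08:30–17:00: 09:15–09:45, 12:20–12:45, 14:25–17:00.
Quinn ∩ Bob: 09:15–09:45, 12:40–12:45, 14:25–15:45.
Quinn ∩ Bob ∩ Grace: 09:25–09:45, 14:25–15:45.
Windows ≥ 75 min: 14:25–15:45.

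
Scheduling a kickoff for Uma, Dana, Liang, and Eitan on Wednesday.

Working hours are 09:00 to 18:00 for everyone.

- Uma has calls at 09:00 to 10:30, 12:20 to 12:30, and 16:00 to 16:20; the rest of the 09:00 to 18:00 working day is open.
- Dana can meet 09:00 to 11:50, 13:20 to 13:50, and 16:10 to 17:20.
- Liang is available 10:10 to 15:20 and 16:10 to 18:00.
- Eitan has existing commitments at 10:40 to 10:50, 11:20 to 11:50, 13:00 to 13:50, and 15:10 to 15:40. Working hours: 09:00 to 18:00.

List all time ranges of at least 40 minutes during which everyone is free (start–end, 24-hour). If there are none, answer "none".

Uma free within 09:00–18:00: 10:30–12:20, 12:30–16:00, 16:20–18:00.
Eitan free within 09:00–18:00: 09:00–10:40, 10:50–11:20, 11:50–13:00, 13:50–15:10, 15:40–18:00.
Uma ∩ Dana: 10:30–11:50, 13:20–13:50, 16:20–17:20.
Uma ∩ Dana ∩ Liang: 10:30–11:50, 13:20–13:50, 16:20–17:20.
Uma ∩ Dana ∩ Liang ∩ Eitan: 10:30–10:40, 10:50–11:20, 16:20–17:20.
Windows ≥ 40 min: 16:20–17:20.

16:20–17:20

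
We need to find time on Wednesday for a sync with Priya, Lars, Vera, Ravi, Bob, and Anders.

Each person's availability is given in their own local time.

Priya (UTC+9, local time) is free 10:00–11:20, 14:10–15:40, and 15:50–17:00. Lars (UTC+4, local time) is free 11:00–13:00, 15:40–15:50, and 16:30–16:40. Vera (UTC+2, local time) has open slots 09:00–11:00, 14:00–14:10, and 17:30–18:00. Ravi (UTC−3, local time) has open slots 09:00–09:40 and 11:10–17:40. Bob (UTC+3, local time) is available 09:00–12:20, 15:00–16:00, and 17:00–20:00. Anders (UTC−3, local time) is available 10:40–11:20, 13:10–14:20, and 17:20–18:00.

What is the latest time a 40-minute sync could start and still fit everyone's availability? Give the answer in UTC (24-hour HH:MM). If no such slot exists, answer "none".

none

Priya → UTC: 01:00–02:20, 05:10–06:40, 06:50–08:00.
Lars → UTC: 07:00–09:00, 11:40–11:50, 12:30–12:40.
Vera → UTC: 07:00–09:00, 12:00–12:10, 15:30–16:00.
Ravi → UTC: 12:00–12:40, 14:10–20:40.
Bob → UTC: 06:00–09:20, 12:00–13:00, 14:00–17:00.
Anders → UTC: 13:40–14:20, 16:10–17:20, 20:20–21:00.
Priya ∩ Lars: 07:00–08:00.
Priya ∩ Lars ∩ Vera: 07:00–08:00.
Priya ∩ Lars ∩ Vera ∩ Ravi: (none).
Priya ∩ Lars ∩ Vera ∩ Ravi ∩ Bob: (none).
Priya ∩ Lars ∩ Vera ∩ Ravi ∩ Bob ∩ Anders: (none).
Windows ≥ 40 min: (none).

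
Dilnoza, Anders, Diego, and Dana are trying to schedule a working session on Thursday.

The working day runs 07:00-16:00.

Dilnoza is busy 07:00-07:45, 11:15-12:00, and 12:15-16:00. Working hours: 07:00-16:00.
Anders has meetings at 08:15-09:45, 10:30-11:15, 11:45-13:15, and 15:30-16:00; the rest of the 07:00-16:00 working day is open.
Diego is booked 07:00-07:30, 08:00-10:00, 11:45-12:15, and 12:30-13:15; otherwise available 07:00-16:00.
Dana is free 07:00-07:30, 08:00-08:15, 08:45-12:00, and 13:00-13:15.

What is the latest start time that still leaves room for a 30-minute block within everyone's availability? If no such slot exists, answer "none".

10:00

Dilnoza free within 07:00–16:00: 07:45–11:15, 12:00–12:15.
Anders free within 07:00–16:00: 07:00–08:15, 09:45–10:30, 11:15–11:45, 13:15–15:30.
Diego free within 07:00–16:00: 07:30–08:00, 10:00–11:45, 12:15–12:30, 13:15–16:00.
Dilnoza ∩ Anders: 07:45–08:15, 09:45–10:30.
Dilnoza ∩ Anders ∩ Diego: 07:45–08:00, 10:00–10:30.
Dilnoza ∩ Anders ∩ Diego ∩ Dana: 10:00–10:30.
Windows ≥ 30 min: 10:00–10:30.
Latest start in the last window 10:00–10:30 is 10:30 − 30 min = 10:00.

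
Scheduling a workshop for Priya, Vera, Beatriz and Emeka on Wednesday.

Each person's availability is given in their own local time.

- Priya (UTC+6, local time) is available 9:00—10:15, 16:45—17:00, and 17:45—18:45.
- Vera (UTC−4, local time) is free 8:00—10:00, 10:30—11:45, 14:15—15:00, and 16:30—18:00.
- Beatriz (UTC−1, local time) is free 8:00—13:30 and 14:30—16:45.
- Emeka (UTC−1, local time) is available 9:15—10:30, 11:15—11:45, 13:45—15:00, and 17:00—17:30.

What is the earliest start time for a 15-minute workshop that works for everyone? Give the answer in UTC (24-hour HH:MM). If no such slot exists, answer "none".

Priya → UTC: 03:00–04:15, 10:45–11:00, 11:45–12:45.
Vera → UTC: 12:00–14:00, 14:30–15:45, 18:15–19:00, 20:30–22:00.
Beatriz → UTC: 09:00–14:30, 15:30–17:45.
Emeka → UTC: 10:15–11:30, 12:15–12:45, 14:45–16:00, 18:00–18:30.
Priya ∩ Vera: 12:00–12:45.
Priya ∩ Vera ∩ Beatriz: 12:00–12:45.
Priya ∩ Vera ∩ Beatriz ∩ Emeka: 12:15–12:45.
Windows ≥ 15 min: 12:15–12:45.
Earliest such window starts at 12:15.

12:15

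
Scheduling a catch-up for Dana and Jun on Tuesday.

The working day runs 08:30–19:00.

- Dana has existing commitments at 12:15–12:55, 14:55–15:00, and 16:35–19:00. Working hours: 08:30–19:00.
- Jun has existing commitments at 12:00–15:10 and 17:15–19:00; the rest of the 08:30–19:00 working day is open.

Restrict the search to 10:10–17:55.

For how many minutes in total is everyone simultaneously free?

Dana free within 08:30–19:00: 08:30–12:15, 12:55–14:55, 15:00–16:35.
Jun free within 08:30–19:00: 08:30–12:00, 15:10–17:15.
Dana ∩ Jun: 08:30–12:00, 15:10–16:35.
Restricted to 10:10–17:55: 10:10–12:00, 15:10–16:35.
Total common minutes: 110 + 85 = 195.

195 minutes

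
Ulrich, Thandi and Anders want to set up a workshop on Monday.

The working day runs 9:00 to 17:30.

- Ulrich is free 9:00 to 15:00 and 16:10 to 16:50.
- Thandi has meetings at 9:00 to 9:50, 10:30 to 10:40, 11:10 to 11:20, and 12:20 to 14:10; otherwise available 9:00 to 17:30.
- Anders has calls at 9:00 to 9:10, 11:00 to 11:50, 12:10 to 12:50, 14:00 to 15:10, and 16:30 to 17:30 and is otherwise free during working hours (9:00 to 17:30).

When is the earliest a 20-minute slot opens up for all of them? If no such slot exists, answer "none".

09:50

Thandi free within 09:00–17:30: 09:50–10:30, 10:40–11:10, 11:20–12:20, 14:10–17:30.
Anders free within 09:00–17:30: 09:10–11:00, 11:50–12:10, 12:50–14:00, 15:10–16:30.
Ulrich ∩ Thandi: 09:50–10:30, 10:40–11:10, 11:20–12:20, 14:10–15:00, 16:10–16:50.
Ulrich ∩ Thandi ∩ Anders: 09:50–10:30, 10:40–11:00, 11:50–12:10, 16:10–16:30.
Windows ≥ 20 min: 09:50–10:30, 10:40–11:00, 11:50–12:10, 16:10–16:30.
Earliest such window starts at 09:50.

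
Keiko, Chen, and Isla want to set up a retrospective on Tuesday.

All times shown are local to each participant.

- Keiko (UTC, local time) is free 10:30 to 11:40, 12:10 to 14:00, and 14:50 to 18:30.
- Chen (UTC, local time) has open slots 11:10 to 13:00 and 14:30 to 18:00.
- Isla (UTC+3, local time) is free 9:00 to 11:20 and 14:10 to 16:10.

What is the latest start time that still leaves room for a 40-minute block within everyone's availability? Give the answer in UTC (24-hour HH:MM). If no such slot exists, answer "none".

12:20

Keiko → UTC: 10:30–11:40, 12:10–14:00, 14:50–18:30.
Chen → UTC: 11:10–13:00, 14:30–18:00.
Isla → UTC: 06:00–08:20, 11:10–13:10.
Keiko ∩ Chen: 11:10–11:40, 12:10–13:00, 14:50–18:00.
Keiko ∩ Chen ∩ Isla: 11:10–11:40, 12:10–13:00.
Windows ≥ 40 min: 12:10–13:00.
Latest start in the last window 12:10–13:00 is 13:00 − 40 min = 12:20.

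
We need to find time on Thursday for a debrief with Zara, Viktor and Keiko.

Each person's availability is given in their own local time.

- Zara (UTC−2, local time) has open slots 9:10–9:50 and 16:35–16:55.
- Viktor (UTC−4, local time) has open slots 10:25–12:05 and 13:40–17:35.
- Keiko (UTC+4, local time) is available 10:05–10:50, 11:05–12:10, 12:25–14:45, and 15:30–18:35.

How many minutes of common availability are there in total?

0 minutes

Zara → UTC: 11:10–11:50, 18:35–18:55.
Viktor → UTC: 14:25–16:05, 17:40–21:35.
Keiko → UTC: 06:05–06:50, 07:05–08:10, 08:25–10:45, 11:30–14:35.
Zara ∩ Viktor: 18:35–18:55.
Zara ∩ Viktor ∩ Keiko: (none).
Total common minutes: 0.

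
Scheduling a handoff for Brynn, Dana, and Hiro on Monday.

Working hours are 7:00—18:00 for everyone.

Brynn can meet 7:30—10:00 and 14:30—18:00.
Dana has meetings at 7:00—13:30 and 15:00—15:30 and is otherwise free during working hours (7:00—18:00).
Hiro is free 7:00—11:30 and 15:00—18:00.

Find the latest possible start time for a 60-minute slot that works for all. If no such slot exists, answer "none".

Dana free within 07:00–18:00: 13:30–15:00, 15:30–18:00.
Brynn ∩ Dana: 14:30–15:00, 15:30–18:00.
Brynn ∩ Dana ∩ Hiro: 15:30–18:00.
Windows ≥ 60 min: 15:30–18:00.
Latest start in the last window 15:30–18:00 is 18:00 − 60 min = 17:00.

17:00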